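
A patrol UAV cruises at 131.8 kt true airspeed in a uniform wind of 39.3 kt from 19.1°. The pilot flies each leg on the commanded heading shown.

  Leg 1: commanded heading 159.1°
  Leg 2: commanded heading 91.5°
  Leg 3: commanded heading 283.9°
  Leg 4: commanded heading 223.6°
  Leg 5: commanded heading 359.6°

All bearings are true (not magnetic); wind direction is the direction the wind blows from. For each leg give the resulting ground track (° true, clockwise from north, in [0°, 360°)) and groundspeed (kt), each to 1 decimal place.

Leg 1: heading 159.1°; drift +8.9° → track 168.0°, groundspeed 163.9 kt
Leg 2: heading 91.5°; drift +17.3° → track 108.8°, groundspeed 125.6 kt
Leg 3: heading 283.9°; drift -16.1° → track 267.8°, groundspeed 140.9 kt
Leg 4: heading 223.6°; drift -5.6° → track 218.0°, groundspeed 168.4 kt
Leg 5: heading 359.6°; drift -7.9° → track 351.7°, groundspeed 95.7 kt

Leg 1: track=168.0°, groundspeed=163.9 kt
Leg 2: track=108.8°, groundspeed=125.6 kt
Leg 3: track=267.8°, groundspeed=140.9 kt
Leg 4: track=218.0°, groundspeed=168.4 kt
Leg 5: track=351.7°, groundspeed=95.7 kt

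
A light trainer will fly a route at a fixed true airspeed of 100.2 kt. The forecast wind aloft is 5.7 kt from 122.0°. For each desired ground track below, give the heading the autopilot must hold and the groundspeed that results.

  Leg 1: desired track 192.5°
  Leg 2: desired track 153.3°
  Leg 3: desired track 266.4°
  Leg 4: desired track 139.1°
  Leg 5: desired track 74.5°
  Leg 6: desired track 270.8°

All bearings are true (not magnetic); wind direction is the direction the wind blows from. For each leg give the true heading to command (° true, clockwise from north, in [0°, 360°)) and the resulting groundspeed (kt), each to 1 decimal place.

Leg 1: heading=189.4°, groundspeed=98.2 kt
Leg 2: heading=151.6°, groundspeed=95.3 kt
Leg 3: heading=264.5°, groundspeed=104.8 kt
Leg 4: heading=138.1°, groundspeed=94.7 kt
Leg 5: heading=76.9°, groundspeed=96.3 kt
Leg 6: heading=269.1°, groundspeed=105.0 kt

Leg 1: desired track 192.5°; wind correction -3.1° → command heading 189.4°, groundspeed 98.2 kt
Leg 2: desired track 153.3°; wind correction -1.7° → command heading 151.6°, groundspeed 95.3 kt
Leg 3: desired track 266.4°; wind correction -1.9° → command heading 264.5°, groundspeed 104.8 kt
Leg 4: desired track 139.1°; wind correction -1.0° → command heading 138.1°, groundspeed 94.7 kt
Leg 5: desired track 74.5°; wind correction +2.4° → command heading 76.9°, groundspeed 96.3 kt
Leg 6: desired track 270.8°; wind correction -1.7° → command heading 269.1°, groundspeed 105.0 kt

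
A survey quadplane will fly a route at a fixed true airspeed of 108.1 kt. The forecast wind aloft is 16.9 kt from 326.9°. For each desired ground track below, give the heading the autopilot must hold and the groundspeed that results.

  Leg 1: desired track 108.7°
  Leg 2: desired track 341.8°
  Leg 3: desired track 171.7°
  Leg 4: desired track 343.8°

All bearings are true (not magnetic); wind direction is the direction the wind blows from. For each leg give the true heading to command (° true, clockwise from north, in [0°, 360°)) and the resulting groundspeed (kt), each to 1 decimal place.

Leg 1: heading=103.2°, groundspeed=120.9 kt
Leg 2: heading=339.5°, groundspeed=91.7 kt
Leg 3: heading=175.5°, groundspeed=123.2 kt
Leg 4: heading=341.2°, groundspeed=91.8 kt

Leg 1: desired track 108.7°; wind correction -5.5° → command heading 103.2°, groundspeed 120.9 kt
Leg 2: desired track 341.8°; wind correction -2.3° → command heading 339.5°, groundspeed 91.7 kt
Leg 3: desired track 171.7°; wind correction +3.8° → command heading 175.5°, groundspeed 123.2 kt
Leg 4: desired track 343.8°; wind correction -2.6° → command heading 341.2°, groundspeed 91.8 kt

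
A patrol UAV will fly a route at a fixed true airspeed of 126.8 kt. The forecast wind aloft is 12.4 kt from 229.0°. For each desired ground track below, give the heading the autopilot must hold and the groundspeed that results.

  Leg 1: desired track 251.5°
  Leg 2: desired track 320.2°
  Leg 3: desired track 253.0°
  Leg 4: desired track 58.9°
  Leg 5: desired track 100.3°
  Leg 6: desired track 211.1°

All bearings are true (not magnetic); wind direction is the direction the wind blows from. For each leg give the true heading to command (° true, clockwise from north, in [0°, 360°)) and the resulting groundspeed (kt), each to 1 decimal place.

Leg 1: desired track 251.5°; wind correction -2.1° → command heading 249.4°, groundspeed 115.3 kt
Leg 2: desired track 320.2°; wind correction -5.6° → command heading 314.6°, groundspeed 126.5 kt
Leg 3: desired track 253.0°; wind correction -2.3° → command heading 250.7°, groundspeed 115.4 kt
Leg 4: desired track 58.9°; wind correction +1.0° → command heading 59.9°, groundspeed 139.0 kt
Leg 5: desired track 100.3°; wind correction +4.4° → command heading 104.7°, groundspeed 134.2 kt
Leg 6: desired track 211.1°; wind correction +1.7° → command heading 212.8°, groundspeed 114.9 kt

Leg 1: heading=249.4°, groundspeed=115.3 kt
Leg 2: heading=314.6°, groundspeed=126.5 kt
Leg 3: heading=250.7°, groundspeed=115.4 kt
Leg 4: heading=59.9°, groundspeed=139.0 kt
Leg 5: heading=104.7°, groundspeed=134.2 kt
Leg 6: heading=212.8°, groundspeed=114.9 kt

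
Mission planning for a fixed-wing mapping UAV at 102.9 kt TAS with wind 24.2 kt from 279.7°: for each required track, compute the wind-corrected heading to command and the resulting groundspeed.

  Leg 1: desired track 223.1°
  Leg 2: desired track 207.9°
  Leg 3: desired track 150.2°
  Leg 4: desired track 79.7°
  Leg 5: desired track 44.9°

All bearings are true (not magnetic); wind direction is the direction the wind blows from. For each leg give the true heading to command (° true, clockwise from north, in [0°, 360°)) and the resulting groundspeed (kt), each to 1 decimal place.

Leg 1: heading=234.4°, groundspeed=87.6 kt
Leg 2: heading=220.8°, groundspeed=92.7 kt
Leg 3: heading=160.7°, groundspeed=116.6 kt
Leg 4: heading=75.1°, groundspeed=125.3 kt
Leg 5: heading=33.8°, groundspeed=114.9 kt

Leg 1: desired track 223.1°; wind correction +11.3° → command heading 234.4°, groundspeed 87.6 kt
Leg 2: desired track 207.9°; wind correction +12.9° → command heading 220.8°, groundspeed 92.7 kt
Leg 3: desired track 150.2°; wind correction +10.5° → command heading 160.7°, groundspeed 116.6 kt
Leg 4: desired track 79.7°; wind correction -4.6° → command heading 75.1°, groundspeed 125.3 kt
Leg 5: desired track 44.9°; wind correction -11.1° → command heading 33.8°, groundspeed 114.9 kt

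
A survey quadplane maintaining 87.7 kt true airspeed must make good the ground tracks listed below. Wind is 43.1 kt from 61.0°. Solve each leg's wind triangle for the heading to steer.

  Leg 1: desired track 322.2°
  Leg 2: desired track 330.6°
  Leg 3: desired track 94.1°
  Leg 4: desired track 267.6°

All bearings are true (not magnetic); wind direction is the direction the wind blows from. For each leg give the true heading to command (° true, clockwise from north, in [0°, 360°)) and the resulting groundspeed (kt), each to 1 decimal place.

Leg 1: desired track 322.2°; wind correction +29.1° → command heading 351.3°, groundspeed 83.3 kt
Leg 2: desired track 330.6°; wind correction +29.4° → command heading 0.0°, groundspeed 76.7 kt
Leg 3: desired track 94.1°; wind correction -15.6° → command heading 78.5°, groundspeed 48.4 kt
Leg 4: desired track 267.6°; wind correction +12.7° → command heading 280.3°, groundspeed 124.1 kt

Leg 1: heading=351.3°, groundspeed=83.3 kt
Leg 2: heading=0.0°, groundspeed=76.7 kt
Leg 3: heading=78.5°, groundspeed=48.4 kt
Leg 4: heading=280.3°, groundspeed=124.1 kt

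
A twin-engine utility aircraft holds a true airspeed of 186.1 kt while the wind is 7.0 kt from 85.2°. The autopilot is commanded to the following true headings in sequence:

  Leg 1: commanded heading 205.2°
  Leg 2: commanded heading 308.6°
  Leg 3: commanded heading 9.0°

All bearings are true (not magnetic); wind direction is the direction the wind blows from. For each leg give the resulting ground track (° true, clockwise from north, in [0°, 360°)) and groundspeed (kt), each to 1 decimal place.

Leg 1: heading 205.2°; drift +1.8° → track 207.0°, groundspeed 189.7 kt
Leg 2: heading 308.6°; drift -1.4° → track 307.2°, groundspeed 191.2 kt
Leg 3: heading 9.0°; drift -2.1° → track 6.9°, groundspeed 184.6 kt

Leg 1: track=207.0°, groundspeed=189.7 kt
Leg 2: track=307.2°, groundspeed=191.2 kt
Leg 3: track=6.9°, groundspeed=184.6 kt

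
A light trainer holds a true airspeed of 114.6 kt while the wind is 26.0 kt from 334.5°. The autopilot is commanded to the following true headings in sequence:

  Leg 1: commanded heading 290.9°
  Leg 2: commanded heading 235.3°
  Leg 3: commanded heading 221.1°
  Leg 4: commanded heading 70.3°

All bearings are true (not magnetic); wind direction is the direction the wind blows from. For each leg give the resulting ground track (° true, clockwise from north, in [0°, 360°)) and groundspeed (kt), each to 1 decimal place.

Leg 1: heading 290.9°; drift -10.6° → track 280.3°, groundspeed 97.4 kt
Leg 2: heading 235.3°; drift -12.2° → track 223.1°, groundspeed 121.5 kt
Leg 3: heading 221.1°; drift -10.8° → track 210.3°, groundspeed 127.2 kt
Leg 4: heading 70.3°; drift +12.4° → track 82.7°, groundspeed 120.0 kt

Leg 1: track=280.3°, groundspeed=97.4 kt
Leg 2: track=223.1°, groundspeed=121.5 kt
Leg 3: track=210.3°, groundspeed=127.2 kt
Leg 4: track=82.7°, groundspeed=120.0 kt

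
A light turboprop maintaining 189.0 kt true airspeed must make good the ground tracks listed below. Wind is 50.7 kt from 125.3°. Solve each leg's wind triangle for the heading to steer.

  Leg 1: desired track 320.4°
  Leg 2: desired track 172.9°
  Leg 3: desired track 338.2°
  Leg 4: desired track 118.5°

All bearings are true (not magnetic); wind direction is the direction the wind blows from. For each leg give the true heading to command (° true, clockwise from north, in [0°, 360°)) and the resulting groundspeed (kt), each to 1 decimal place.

Leg 1: heading=324.4°, groundspeed=237.5 kt
Leg 2: heading=161.5°, groundspeed=151.1 kt
Leg 3: heading=346.6°, groundspeed=229.6 kt
Leg 4: heading=120.3°, groundspeed=138.6 kt

Leg 1: desired track 320.4°; wind correction +4.0° → command heading 324.4°, groundspeed 237.5 kt
Leg 2: desired track 172.9°; wind correction -11.4° → command heading 161.5°, groundspeed 151.1 kt
Leg 3: desired track 338.2°; wind correction +8.4° → command heading 346.6°, groundspeed 229.6 kt
Leg 4: desired track 118.5°; wind correction +1.8° → command heading 120.3°, groundspeed 138.6 kt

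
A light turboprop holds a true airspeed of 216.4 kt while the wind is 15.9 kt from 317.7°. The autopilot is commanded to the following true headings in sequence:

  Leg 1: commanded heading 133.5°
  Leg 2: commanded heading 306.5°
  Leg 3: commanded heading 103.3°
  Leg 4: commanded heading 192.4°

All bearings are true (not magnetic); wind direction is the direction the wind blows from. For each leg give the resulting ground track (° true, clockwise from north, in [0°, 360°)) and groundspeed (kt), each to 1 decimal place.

Leg 1: track=133.8°, groundspeed=232.3 kt
Leg 2: track=305.6°, groundspeed=200.8 kt
Leg 3: track=105.5°, groundspeed=229.7 kt
Leg 4: track=189.1°, groundspeed=226.0 kt

Leg 1: heading 133.5°; drift +0.3° → track 133.8°, groundspeed 232.3 kt
Leg 2: heading 306.5°; drift -0.9° → track 305.6°, groundspeed 200.8 kt
Leg 3: heading 103.3°; drift +2.2° → track 105.5°, groundspeed 229.7 kt
Leg 4: heading 192.4°; drift -3.3° → track 189.1°, groundspeed 226.0 kt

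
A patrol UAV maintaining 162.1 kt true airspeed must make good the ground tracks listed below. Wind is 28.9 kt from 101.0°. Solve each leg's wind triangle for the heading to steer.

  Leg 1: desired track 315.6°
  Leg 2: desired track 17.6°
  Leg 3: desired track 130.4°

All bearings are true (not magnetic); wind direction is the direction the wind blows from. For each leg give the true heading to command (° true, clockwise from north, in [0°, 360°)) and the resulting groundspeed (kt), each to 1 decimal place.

Leg 1: heading=321.4°, groundspeed=185.1 kt
Leg 2: heading=27.8°, groundspeed=156.2 kt
Leg 3: heading=125.4°, groundspeed=136.3 kt

Leg 1: desired track 315.6°; wind correction +5.8° → command heading 321.4°, groundspeed 185.1 kt
Leg 2: desired track 17.6°; wind correction +10.2° → command heading 27.8°, groundspeed 156.2 kt
Leg 3: desired track 130.4°; wind correction -5.0° → command heading 125.4°, groundspeed 136.3 kt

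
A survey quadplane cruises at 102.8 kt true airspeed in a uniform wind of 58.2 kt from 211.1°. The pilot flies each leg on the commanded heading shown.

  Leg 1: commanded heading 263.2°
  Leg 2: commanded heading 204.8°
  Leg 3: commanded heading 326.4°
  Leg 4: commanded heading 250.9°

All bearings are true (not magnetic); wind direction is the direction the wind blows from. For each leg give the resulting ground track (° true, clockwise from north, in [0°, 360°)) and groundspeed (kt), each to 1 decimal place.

Leg 1: heading 263.2°; drift +34.4° → track 297.6°, groundspeed 81.3 kt
Leg 2: heading 204.8°; drift -8.1° → track 196.7°, groundspeed 45.4 kt
Leg 3: heading 326.4°; drift +22.4° → track 348.8°, groundspeed 138.1 kt
Leg 4: heading 250.9°; drift +32.7° → track 283.6°, groundspeed 69.0 kt

Leg 1: track=297.6°, groundspeed=81.3 kt
Leg 2: track=196.7°, groundspeed=45.4 kt
Leg 3: track=348.8°, groundspeed=138.1 kt
Leg 4: track=283.6°, groundspeed=69.0 kt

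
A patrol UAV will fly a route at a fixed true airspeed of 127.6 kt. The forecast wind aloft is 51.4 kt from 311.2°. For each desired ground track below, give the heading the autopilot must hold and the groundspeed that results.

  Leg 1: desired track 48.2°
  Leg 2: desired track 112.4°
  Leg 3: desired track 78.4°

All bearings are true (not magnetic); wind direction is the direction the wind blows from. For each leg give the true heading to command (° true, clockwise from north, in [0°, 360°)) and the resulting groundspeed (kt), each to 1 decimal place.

Leg 1: heading=24.6°, groundspeed=123.2 kt
Leg 2: heading=104.9°, groundspeed=175.2 kt
Leg 3: heading=59.7°, groundspeed=151.9 kt

Leg 1: desired track 48.2°; wind correction -23.6° → command heading 24.6°, groundspeed 123.2 kt
Leg 2: desired track 112.4°; wind correction -7.5° → command heading 104.9°, groundspeed 175.2 kt
Leg 3: desired track 78.4°; wind correction -18.7° → command heading 59.7°, groundspeed 151.9 kt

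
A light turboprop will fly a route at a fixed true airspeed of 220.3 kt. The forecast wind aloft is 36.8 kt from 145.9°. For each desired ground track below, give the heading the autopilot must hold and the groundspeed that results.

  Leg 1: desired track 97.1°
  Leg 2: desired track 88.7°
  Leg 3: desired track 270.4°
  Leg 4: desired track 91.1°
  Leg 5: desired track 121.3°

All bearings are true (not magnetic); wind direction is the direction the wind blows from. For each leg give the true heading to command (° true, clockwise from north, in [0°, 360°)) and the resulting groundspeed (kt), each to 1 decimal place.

Leg 1: heading=104.3°, groundspeed=194.3 kt
Leg 2: heading=96.8°, groundspeed=198.2 kt
Leg 3: heading=262.5°, groundspeed=239.0 kt
Leg 4: heading=98.9°, groundspeed=197.0 kt
Leg 5: heading=125.3°, groundspeed=186.3 kt

Leg 1: desired track 97.1°; wind correction +7.2° → command heading 104.3°, groundspeed 194.3 kt
Leg 2: desired track 88.7°; wind correction +8.1° → command heading 96.8°, groundspeed 198.2 kt
Leg 3: desired track 270.4°; wind correction -7.9° → command heading 262.5°, groundspeed 239.0 kt
Leg 4: desired track 91.1°; wind correction +7.8° → command heading 98.9°, groundspeed 197.0 kt
Leg 5: desired track 121.3°; wind correction +4.0° → command heading 125.3°, groundspeed 186.3 kt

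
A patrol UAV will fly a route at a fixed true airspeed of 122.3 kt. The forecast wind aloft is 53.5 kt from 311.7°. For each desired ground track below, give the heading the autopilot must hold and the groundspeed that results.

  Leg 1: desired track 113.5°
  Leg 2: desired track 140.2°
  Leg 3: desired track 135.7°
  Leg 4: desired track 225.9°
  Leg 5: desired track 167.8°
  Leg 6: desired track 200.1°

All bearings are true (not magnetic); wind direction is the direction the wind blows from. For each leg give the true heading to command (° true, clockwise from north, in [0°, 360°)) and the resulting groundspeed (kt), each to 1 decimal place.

Leg 1: heading=105.6°, groundspeed=172.0 kt
Leg 2: heading=143.9°, groundspeed=175.0 kt
Leg 3: heading=137.4°, groundspeed=175.6 kt
Leg 4: heading=251.8°, groundspeed=106.1 kt
Leg 5: heading=182.7°, groundspeed=161.4 kt
Leg 6: heading=224.1°, groundspeed=131.4 kt

Leg 1: desired track 113.5°; wind correction -7.9° → command heading 105.6°, groundspeed 172.0 kt
Leg 2: desired track 140.2°; wind correction +3.7° → command heading 143.9°, groundspeed 175.0 kt
Leg 3: desired track 135.7°; wind correction +1.7° → command heading 137.4°, groundspeed 175.6 kt
Leg 4: desired track 225.9°; wind correction +25.9° → command heading 251.8°, groundspeed 106.1 kt
Leg 5: desired track 167.8°; wind correction +14.9° → command heading 182.7°, groundspeed 161.4 kt
Leg 6: desired track 200.1°; wind correction +24.0° → command heading 224.1°, groundspeed 131.4 kt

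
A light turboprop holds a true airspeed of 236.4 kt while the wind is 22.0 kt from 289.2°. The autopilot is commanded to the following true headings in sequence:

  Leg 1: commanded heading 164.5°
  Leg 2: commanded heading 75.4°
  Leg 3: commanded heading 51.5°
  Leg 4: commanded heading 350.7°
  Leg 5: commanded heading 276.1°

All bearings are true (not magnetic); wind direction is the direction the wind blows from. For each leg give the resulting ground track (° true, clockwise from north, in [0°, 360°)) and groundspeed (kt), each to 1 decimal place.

Leg 1: heading 164.5°; drift -4.2° → track 160.3°, groundspeed 249.6 kt
Leg 2: heading 75.4°; drift +2.8° → track 78.2°, groundspeed 255.0 kt
Leg 3: heading 51.5°; drift +4.3° → track 55.8°, groundspeed 248.9 kt
Leg 4: heading 350.7°; drift +4.9° → track 355.6°, groundspeed 226.7 kt
Leg 5: heading 276.1°; drift -1.3° → track 274.8°, groundspeed 215.0 kt

Leg 1: track=160.3°, groundspeed=249.6 kt
Leg 2: track=78.2°, groundspeed=255.0 kt
Leg 3: track=55.8°, groundspeed=248.9 kt
Leg 4: track=355.6°, groundspeed=226.7 kt
Leg 5: track=274.8°, groundspeed=215.0 kt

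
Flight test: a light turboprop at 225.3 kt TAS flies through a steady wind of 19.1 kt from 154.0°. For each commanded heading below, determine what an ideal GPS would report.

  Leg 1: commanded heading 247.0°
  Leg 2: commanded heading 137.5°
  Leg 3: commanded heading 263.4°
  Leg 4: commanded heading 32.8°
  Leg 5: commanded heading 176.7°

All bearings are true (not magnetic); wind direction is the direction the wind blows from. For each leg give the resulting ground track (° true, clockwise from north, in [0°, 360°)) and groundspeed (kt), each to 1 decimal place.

Leg 1: track=251.8°, groundspeed=227.1 kt
Leg 2: track=136.0°, groundspeed=207.1 kt
Leg 3: track=267.8°, groundspeed=232.3 kt
Leg 4: track=28.8°, groundspeed=235.8 kt
Leg 5: track=178.7°, groundspeed=207.8 kt

Leg 1: heading 247.0°; drift +4.8° → track 251.8°, groundspeed 227.1 kt
Leg 2: heading 137.5°; drift -1.5° → track 136.0°, groundspeed 207.1 kt
Leg 3: heading 263.4°; drift +4.4° → track 267.8°, groundspeed 232.3 kt
Leg 4: heading 32.8°; drift -4.0° → track 28.8°, groundspeed 235.8 kt
Leg 5: heading 176.7°; drift +2.0° → track 178.7°, groundspeed 207.8 kt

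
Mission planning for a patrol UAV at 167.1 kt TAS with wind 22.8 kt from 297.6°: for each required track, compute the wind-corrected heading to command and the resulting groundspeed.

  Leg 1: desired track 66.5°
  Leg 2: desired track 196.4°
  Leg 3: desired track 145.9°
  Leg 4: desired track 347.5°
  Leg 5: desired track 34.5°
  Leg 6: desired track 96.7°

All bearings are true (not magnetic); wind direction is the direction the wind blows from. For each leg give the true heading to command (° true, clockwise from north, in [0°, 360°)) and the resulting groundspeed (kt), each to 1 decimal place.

Leg 1: heading=60.4°, groundspeed=180.5 kt
Leg 2: heading=204.1°, groundspeed=170.0 kt
Leg 3: heading=149.6°, groundspeed=186.8 kt
Leg 4: heading=341.5°, groundspeed=151.5 kt
Leg 5: heading=26.7°, groundspeed=168.3 kt
Leg 6: heading=93.9°, groundspeed=188.2 kt

Leg 1: desired track 66.5°; wind correction -6.1° → command heading 60.4°, groundspeed 180.5 kt
Leg 2: desired track 196.4°; wind correction +7.7° → command heading 204.1°, groundspeed 170.0 kt
Leg 3: desired track 145.9°; wind correction +3.7° → command heading 149.6°, groundspeed 186.8 kt
Leg 4: desired track 347.5°; wind correction -6.0° → command heading 341.5°, groundspeed 151.5 kt
Leg 5: desired track 34.5°; wind correction -7.8° → command heading 26.7°, groundspeed 168.3 kt
Leg 6: desired track 96.7°; wind correction -2.8° → command heading 93.9°, groundspeed 188.2 kt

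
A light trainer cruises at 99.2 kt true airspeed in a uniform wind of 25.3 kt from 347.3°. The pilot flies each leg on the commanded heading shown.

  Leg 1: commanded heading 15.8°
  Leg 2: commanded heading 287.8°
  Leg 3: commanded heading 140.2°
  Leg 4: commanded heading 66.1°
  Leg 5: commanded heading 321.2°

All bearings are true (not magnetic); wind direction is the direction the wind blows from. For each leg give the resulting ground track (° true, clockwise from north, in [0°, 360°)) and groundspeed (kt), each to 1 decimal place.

Leg 1: track=24.7°, groundspeed=77.9 kt
Leg 2: track=273.6°, groundspeed=89.1 kt
Leg 3: track=145.6°, groundspeed=122.3 kt
Leg 4: track=80.8°, groundspeed=97.5 kt
Leg 5: track=312.9°, groundspeed=77.3 kt

Leg 1: heading 15.8°; drift +8.9° → track 24.7°, groundspeed 77.9 kt
Leg 2: heading 287.8°; drift -14.2° → track 273.6°, groundspeed 89.1 kt
Leg 3: heading 140.2°; drift +5.4° → track 145.6°, groundspeed 122.3 kt
Leg 4: heading 66.1°; drift +14.7° → track 80.8°, groundspeed 97.5 kt
Leg 5: heading 321.2°; drift -8.3° → track 312.9°, groundspeed 77.3 kt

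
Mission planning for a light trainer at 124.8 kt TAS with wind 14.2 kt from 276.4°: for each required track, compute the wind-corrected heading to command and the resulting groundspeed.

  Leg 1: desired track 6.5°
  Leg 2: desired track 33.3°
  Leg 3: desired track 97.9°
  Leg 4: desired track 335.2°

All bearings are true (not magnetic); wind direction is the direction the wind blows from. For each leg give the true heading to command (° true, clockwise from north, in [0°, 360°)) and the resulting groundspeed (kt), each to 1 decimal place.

Leg 1: heading=0.0°, groundspeed=124.0 kt
Leg 2: heading=27.5°, groundspeed=130.6 kt
Leg 3: heading=98.1°, groundspeed=139.0 kt
Leg 4: heading=329.6°, groundspeed=116.9 kt

Leg 1: desired track 6.5°; wind correction -6.5° → command heading 0.0°, groundspeed 124.0 kt
Leg 2: desired track 33.3°; wind correction -5.8° → command heading 27.5°, groundspeed 130.6 kt
Leg 3: desired track 97.9°; wind correction +0.2° → command heading 98.1°, groundspeed 139.0 kt
Leg 4: desired track 335.2°; wind correction -5.6° → command heading 329.6°, groundspeed 116.9 kt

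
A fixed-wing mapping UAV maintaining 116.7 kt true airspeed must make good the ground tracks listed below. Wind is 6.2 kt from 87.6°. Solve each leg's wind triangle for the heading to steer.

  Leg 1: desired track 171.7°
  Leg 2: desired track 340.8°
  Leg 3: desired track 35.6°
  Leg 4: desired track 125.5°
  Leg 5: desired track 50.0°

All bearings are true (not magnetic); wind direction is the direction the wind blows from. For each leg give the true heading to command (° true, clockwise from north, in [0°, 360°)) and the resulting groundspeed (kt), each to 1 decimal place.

Leg 1: heading=168.7°, groundspeed=115.9 kt
Leg 2: heading=343.7°, groundspeed=118.3 kt
Leg 3: heading=38.0°, groundspeed=112.8 kt
Leg 4: heading=123.6°, groundspeed=111.7 kt
Leg 5: heading=51.9°, groundspeed=111.7 kt

Leg 1: desired track 171.7°; wind correction -3.0° → command heading 168.7°, groundspeed 115.9 kt
Leg 2: desired track 340.8°; wind correction +2.9° → command heading 343.7°, groundspeed 118.3 kt
Leg 3: desired track 35.6°; wind correction +2.4° → command heading 38.0°, groundspeed 112.8 kt
Leg 4: desired track 125.5°; wind correction -1.9° → command heading 123.6°, groundspeed 111.7 kt
Leg 5: desired track 50.0°; wind correction +1.9° → command heading 51.9°, groundspeed 111.7 kt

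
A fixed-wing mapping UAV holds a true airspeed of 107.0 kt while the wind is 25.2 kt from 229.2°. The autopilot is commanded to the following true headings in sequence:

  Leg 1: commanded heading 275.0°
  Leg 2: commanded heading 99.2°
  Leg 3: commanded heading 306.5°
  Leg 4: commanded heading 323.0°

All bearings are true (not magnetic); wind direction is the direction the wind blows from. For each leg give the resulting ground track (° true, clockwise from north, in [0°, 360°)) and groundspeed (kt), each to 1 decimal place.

Leg 1: heading 275.0°; drift +11.4° → track 286.4°, groundspeed 91.2 kt
Leg 2: heading 99.2°; drift -8.9° → track 90.3°, groundspeed 124.7 kt
Leg 3: heading 306.5°; drift +13.6° → track 320.1°, groundspeed 104.4 kt
Leg 4: heading 323.0°; drift +13.0° → track 336.0°, groundspeed 111.5 kt

Leg 1: track=286.4°, groundspeed=91.2 kt
Leg 2: track=90.3°, groundspeed=124.7 kt
Leg 3: track=320.1°, groundspeed=104.4 kt
Leg 4: track=336.0°, groundspeed=111.5 kt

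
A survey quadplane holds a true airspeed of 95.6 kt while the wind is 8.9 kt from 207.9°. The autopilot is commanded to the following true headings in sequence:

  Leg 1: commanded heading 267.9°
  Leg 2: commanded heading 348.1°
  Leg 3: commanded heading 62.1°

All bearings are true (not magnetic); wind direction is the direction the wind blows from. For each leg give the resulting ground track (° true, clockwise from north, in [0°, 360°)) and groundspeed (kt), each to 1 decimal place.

Leg 1: track=272.7°, groundspeed=91.5 kt
Leg 2: track=351.3°, groundspeed=102.6 kt
Leg 3: track=59.3°, groundspeed=103.1 kt

Leg 1: heading 267.9°; drift +4.8° → track 272.7°, groundspeed 91.5 kt
Leg 2: heading 348.1°; drift +3.2° → track 351.3°, groundspeed 102.6 kt
Leg 3: heading 62.1°; drift -2.8° → track 59.3°, groundspeed 103.1 kt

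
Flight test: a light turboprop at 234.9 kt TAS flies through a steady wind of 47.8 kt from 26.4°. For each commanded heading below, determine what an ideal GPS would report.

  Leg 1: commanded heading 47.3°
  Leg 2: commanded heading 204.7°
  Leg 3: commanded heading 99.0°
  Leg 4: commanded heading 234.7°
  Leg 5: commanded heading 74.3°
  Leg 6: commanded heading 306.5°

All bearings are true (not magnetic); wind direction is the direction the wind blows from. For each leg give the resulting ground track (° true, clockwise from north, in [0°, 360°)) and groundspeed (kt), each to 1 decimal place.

Leg 1: heading 47.3°; drift +5.1° → track 52.4°, groundspeed 191.0 kt
Leg 2: heading 204.7°; drift +0.3° → track 205.0°, groundspeed 282.7 kt
Leg 3: heading 99.0°; drift +11.7° → track 110.7°, groundspeed 225.3 kt
Leg 4: heading 234.7°; drift -4.7° → track 230.0°, groundspeed 277.9 kt
Leg 5: heading 74.3°; drift +9.9° → track 84.2°, groundspeed 205.9 kt
Leg 6: heading 306.5°; drift -11.7° → track 294.8°, groundspeed 231.4 kt

Leg 1: track=52.4°, groundspeed=191.0 kt
Leg 2: track=205.0°, groundspeed=282.7 kt
Leg 3: track=110.7°, groundspeed=225.3 kt
Leg 4: track=230.0°, groundspeed=277.9 kt
Leg 5: track=84.2°, groundspeed=205.9 kt
Leg 6: track=294.8°, groundspeed=231.4 kt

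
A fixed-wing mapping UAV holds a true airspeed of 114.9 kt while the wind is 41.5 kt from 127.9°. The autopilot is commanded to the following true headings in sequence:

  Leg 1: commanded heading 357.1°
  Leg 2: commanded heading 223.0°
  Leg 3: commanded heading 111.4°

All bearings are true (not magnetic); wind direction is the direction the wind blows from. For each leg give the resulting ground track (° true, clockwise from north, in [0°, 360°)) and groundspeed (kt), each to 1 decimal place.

Leg 1: track=344.6°, groundspeed=145.5 kt
Leg 2: track=242.2°, groundspeed=125.6 kt
Leg 3: track=102.5°, groundspeed=76.0 kt

Leg 1: heading 357.1°; drift -12.5° → track 344.6°, groundspeed 145.5 kt
Leg 2: heading 223.0°; drift +19.2° → track 242.2°, groundspeed 125.6 kt
Leg 3: heading 111.4°; drift -8.9° → track 102.5°, groundspeed 76.0 kt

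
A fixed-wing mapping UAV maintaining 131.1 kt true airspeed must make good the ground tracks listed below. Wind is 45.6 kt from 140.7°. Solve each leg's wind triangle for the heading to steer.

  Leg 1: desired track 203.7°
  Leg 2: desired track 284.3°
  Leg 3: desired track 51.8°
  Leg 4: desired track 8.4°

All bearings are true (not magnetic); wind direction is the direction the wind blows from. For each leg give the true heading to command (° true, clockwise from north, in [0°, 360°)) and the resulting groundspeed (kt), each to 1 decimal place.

Leg 1: desired track 203.7°; wind correction -18.1° → command heading 185.6°, groundspeed 103.9 kt
Leg 2: desired track 284.3°; wind correction -11.9° → command heading 272.4°, groundspeed 165.0 kt
Leg 3: desired track 51.8°; wind correction +20.4° → command heading 72.2°, groundspeed 122.0 kt
Leg 4: desired track 8.4°; wind correction +14.9° → command heading 23.3°, groundspeed 157.4 kt

Leg 1: heading=185.6°, groundspeed=103.9 kt
Leg 2: heading=272.4°, groundspeed=165.0 kt
Leg 3: heading=72.2°, groundspeed=122.0 kt
Leg 4: heading=23.3°, groundspeed=157.4 kt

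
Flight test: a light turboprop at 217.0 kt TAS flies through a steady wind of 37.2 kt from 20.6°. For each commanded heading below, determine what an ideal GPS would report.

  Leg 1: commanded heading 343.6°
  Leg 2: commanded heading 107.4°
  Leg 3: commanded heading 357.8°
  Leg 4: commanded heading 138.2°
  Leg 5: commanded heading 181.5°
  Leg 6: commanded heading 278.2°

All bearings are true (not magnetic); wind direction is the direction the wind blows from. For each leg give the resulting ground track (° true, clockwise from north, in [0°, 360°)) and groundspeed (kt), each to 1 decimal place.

Leg 1: heading 343.6°; drift -6.8° → track 336.8°, groundspeed 188.6 kt
Leg 2: heading 107.4°; drift +9.8° → track 117.2°, groundspeed 218.1 kt
Leg 3: heading 357.8°; drift -4.5° → track 353.3°, groundspeed 183.3 kt
Leg 4: heading 138.2°; drift +8.0° → track 146.2°, groundspeed 236.5 kt
Leg 5: heading 181.5°; drift +2.8° → track 184.3°, groundspeed 252.4 kt
Leg 6: heading 278.2°; drift -9.2° → track 269.0°, groundspeed 227.9 kt

Leg 1: track=336.8°, groundspeed=188.6 kt
Leg 2: track=117.2°, groundspeed=218.1 kt
Leg 3: track=353.3°, groundspeed=183.3 kt
Leg 4: track=146.2°, groundspeed=236.5 kt
Leg 5: track=184.3°, groundspeed=252.4 kt
Leg 6: track=269.0°, groundspeed=227.9 kt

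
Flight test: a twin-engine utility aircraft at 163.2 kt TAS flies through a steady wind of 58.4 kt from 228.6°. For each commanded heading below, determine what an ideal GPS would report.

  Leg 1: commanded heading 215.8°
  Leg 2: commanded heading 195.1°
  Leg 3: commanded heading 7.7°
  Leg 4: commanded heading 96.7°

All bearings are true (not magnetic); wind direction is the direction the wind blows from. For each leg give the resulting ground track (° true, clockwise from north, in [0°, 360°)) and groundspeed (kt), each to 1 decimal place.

Leg 1: track=208.9°, groundspeed=107.0 kt
Leg 2: track=179.4°, groundspeed=119.0 kt
Leg 3: track=18.1°, groundspeed=210.8 kt
Leg 4: track=84.6°, groundspeed=206.8 kt

Leg 1: heading 215.8°; drift -6.9° → track 208.9°, groundspeed 107.0 kt
Leg 2: heading 195.1°; drift -15.7° → track 179.4°, groundspeed 119.0 kt
Leg 3: heading 7.7°; drift +10.4° → track 18.1°, groundspeed 210.8 kt
Leg 4: heading 96.7°; drift -12.1° → track 84.6°, groundspeed 206.8 kt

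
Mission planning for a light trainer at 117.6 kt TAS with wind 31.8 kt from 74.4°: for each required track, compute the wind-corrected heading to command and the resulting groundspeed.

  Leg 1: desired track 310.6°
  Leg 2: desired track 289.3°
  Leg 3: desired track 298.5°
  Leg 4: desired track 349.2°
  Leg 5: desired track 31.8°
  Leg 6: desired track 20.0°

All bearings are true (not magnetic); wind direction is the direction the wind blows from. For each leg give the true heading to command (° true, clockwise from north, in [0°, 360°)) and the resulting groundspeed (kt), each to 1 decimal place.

Leg 1: heading=323.6°, groundspeed=132.3 kt
Leg 2: heading=298.2°, groundspeed=142.3 kt
Leg 3: heading=309.3°, groundspeed=138.3 kt
Leg 4: heading=4.8°, groundspeed=110.6 kt
Leg 5: heading=42.3°, groundspeed=92.2 kt
Leg 6: heading=32.7°, groundspeed=96.2 kt

Leg 1: desired track 310.6°; wind correction +13.0° → command heading 323.6°, groundspeed 132.3 kt
Leg 2: desired track 289.3°; wind correction +8.9° → command heading 298.2°, groundspeed 142.3 kt
Leg 3: desired track 298.5°; wind correction +10.8° → command heading 309.3°, groundspeed 138.3 kt
Leg 4: desired track 349.2°; wind correction +15.6° → command heading 4.8°, groundspeed 110.6 kt
Leg 5: desired track 31.8°; wind correction +10.5° → command heading 42.3°, groundspeed 92.2 kt
Leg 6: desired track 20.0°; wind correction +12.7° → command heading 32.7°, groundspeed 96.2 kt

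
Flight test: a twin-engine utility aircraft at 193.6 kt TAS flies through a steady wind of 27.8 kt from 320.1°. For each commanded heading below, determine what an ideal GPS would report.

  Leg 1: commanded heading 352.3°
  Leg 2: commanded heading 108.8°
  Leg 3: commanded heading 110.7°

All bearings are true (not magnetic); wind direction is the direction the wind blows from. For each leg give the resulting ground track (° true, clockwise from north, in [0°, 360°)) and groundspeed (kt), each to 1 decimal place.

Leg 1: heading 352.3°; drift +5.0° → track 357.3°, groundspeed 170.7 kt
Leg 2: heading 108.8°; drift +3.8° → track 112.6°, groundspeed 217.8 kt
Leg 3: heading 110.7°; drift +3.6° → track 114.3°, groundspeed 218.2 kt

Leg 1: track=357.3°, groundspeed=170.7 kt
Leg 2: track=112.6°, groundspeed=217.8 kt
Leg 3: track=114.3°, groundspeed=218.2 kt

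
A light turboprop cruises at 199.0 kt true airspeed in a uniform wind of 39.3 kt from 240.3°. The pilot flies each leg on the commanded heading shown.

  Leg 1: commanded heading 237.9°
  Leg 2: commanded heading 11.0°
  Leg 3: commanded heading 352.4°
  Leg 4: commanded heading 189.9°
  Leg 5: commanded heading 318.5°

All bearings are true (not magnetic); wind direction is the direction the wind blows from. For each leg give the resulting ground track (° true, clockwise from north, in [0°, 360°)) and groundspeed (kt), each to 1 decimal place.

Leg 1: track=237.3°, groundspeed=159.7 kt
Leg 2: track=18.6°, groundspeed=226.6 kt
Leg 3: track=2.1°, groundspeed=216.9 kt
Leg 4: track=180.0°, groundspeed=176.6 kt
Leg 5: track=329.9°, groundspeed=194.8 kt

Leg 1: heading 237.9°; drift -0.6° → track 237.3°, groundspeed 159.7 kt
Leg 2: heading 11.0°; drift +7.6° → track 18.6°, groundspeed 226.6 kt
Leg 3: heading 352.4°; drift +9.7° → track 2.1°, groundspeed 216.9 kt
Leg 4: heading 189.9°; drift -9.9° → track 180.0°, groundspeed 176.6 kt
Leg 5: heading 318.5°; drift +11.4° → track 329.9°, groundspeed 194.8 kt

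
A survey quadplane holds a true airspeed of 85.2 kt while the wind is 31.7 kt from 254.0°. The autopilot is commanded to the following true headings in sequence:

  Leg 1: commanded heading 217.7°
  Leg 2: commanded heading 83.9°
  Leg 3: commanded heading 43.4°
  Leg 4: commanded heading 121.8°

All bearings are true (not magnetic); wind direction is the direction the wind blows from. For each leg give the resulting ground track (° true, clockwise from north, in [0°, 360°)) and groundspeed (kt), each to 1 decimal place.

Leg 1: track=200.2°, groundspeed=62.5 kt
Leg 2: track=81.2°, groundspeed=116.6 kt
Leg 3: track=51.6°, groundspeed=113.6 kt
Leg 4: track=109.4°, groundspeed=109.1 kt

Leg 1: heading 217.7°; drift -17.5° → track 200.2°, groundspeed 62.5 kt
Leg 2: heading 83.9°; drift -2.7° → track 81.2°, groundspeed 116.6 kt
Leg 3: heading 43.4°; drift +8.2° → track 51.6°, groundspeed 113.6 kt
Leg 4: heading 121.8°; drift -12.4° → track 109.4°, groundspeed 109.1 kt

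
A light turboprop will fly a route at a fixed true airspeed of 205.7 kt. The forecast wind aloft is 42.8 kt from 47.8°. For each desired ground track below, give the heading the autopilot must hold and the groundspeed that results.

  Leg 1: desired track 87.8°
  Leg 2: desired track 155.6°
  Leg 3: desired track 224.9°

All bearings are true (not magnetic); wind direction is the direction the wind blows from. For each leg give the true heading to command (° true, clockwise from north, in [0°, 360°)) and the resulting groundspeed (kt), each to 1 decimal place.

Leg 1: heading=80.1°, groundspeed=171.1 kt
Leg 2: heading=144.2°, groundspeed=214.7 kt
Leg 3: heading=224.3°, groundspeed=248.4 kt

Leg 1: desired track 87.8°; wind correction -7.7° → command heading 80.1°, groundspeed 171.1 kt
Leg 2: desired track 155.6°; wind correction -11.4° → command heading 144.2°, groundspeed 214.7 kt
Leg 3: desired track 224.9°; wind correction -0.6° → command heading 224.3°, groundspeed 248.4 kt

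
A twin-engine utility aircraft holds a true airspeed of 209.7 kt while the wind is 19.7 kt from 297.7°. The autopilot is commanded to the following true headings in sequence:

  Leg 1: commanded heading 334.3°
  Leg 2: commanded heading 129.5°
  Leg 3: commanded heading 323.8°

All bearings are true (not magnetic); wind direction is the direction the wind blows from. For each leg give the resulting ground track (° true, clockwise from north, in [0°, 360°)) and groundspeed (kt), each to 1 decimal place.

Leg 1: track=337.8°, groundspeed=194.2 kt
Leg 2: track=128.5°, groundspeed=229.0 kt
Leg 3: track=326.4°, groundspeed=192.2 kt

Leg 1: heading 334.3°; drift +3.5° → track 337.8°, groundspeed 194.2 kt
Leg 2: heading 129.5°; drift -1.0° → track 128.5°, groundspeed 229.0 kt
Leg 3: heading 323.8°; drift +2.6° → track 326.4°, groundspeed 192.2 kt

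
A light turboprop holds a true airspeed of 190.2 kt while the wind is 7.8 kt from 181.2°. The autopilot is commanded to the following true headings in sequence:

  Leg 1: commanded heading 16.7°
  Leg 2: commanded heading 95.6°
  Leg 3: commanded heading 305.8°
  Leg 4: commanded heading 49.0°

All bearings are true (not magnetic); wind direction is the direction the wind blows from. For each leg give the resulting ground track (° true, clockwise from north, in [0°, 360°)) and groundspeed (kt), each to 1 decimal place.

Leg 1: heading 16.7°; drift -0.6° → track 16.1°, groundspeed 197.7 kt
Leg 2: heading 95.6°; drift -2.3° → track 93.3°, groundspeed 189.8 kt
Leg 3: heading 305.8°; drift +1.9° → track 307.7°, groundspeed 194.7 kt
Leg 4: heading 49.0°; drift -1.7° → track 47.3°, groundspeed 195.5 kt

Leg 1: track=16.1°, groundspeed=197.7 kt
Leg 2: track=93.3°, groundspeed=189.8 kt
Leg 3: track=307.7°, groundspeed=194.7 kt
Leg 4: track=47.3°, groundspeed=195.5 kt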